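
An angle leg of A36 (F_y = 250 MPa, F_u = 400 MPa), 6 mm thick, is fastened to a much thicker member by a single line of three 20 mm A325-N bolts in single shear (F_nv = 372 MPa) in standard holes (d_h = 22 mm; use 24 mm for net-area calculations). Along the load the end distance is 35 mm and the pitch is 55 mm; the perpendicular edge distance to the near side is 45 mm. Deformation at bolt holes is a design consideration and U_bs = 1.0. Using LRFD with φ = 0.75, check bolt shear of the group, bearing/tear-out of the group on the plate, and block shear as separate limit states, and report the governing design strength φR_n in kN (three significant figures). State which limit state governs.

151 kN (block shear governs)

Bolt shear: A_b = π·20²/4 = 314.2 mm²; R_n = 372 × 314.2 × 3 × 1 / 1000 = 350.6 kN → 0.75 × 350.6 = 263 kN.
Bearing: edge l_c = 24, r_n = 69.12 kN; interior l_c = 33, r_n = 95.04 kN; R_n = 69.12 + 2·95.04 = 259.2 kN → 194 kN.
Block shear: A_gv = 870, A_nv = 510, A_nt = 198 mm²; R_n = min(0.6F_uA_nv, 0.6F_yA_gv) + U_bs·F_u·A_nt = 201.6 kN → 151 kN.
Block shear governs: 151 kN.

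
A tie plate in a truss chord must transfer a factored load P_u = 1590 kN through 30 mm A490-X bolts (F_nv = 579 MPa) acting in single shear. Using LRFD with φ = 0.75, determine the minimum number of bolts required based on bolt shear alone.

A_b = π·30²/4 = 706.9 mm².
Per-bolt design strength φR_n = 0.75 × 579 × 706.9 × 1 / 1000 = 307 kN.
n ≥ 1590 / 307 = 5.18 → use 6 bolts.

6 bolts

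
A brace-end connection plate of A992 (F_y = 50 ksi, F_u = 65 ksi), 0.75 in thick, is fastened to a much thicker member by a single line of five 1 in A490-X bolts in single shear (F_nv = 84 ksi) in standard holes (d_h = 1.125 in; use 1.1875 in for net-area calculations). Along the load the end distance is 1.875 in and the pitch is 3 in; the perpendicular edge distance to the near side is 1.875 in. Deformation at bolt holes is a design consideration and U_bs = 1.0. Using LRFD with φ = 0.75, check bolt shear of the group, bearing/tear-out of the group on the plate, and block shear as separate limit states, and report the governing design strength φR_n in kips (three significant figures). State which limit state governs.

Bolt shear: A_b = π·1²/4 = 0.7854 in²; R_n = 84 × 0.7854 × 5 × 1 = 329.9 kips → 0.75 × 329.9 = 247 kips.
Bearing: edge l_c = 1.312, r_n = 76.78 kips; interior l_c = 1.875, r_n = 109.7 kips; R_n = 76.78 + 4·109.7 = 515.5 kips → 387 kips.
Block shear: A_gv = 10.41, A_nv = 6.398, A_nt = 0.9609 in²; R_n = min(0.6F_uA_nv, 0.6F_yA_gv) + U_bs·F_u·A_nt = 312 kips → 234 kips.
Block shear governs: 234 kips.

234 kips (block shear governs)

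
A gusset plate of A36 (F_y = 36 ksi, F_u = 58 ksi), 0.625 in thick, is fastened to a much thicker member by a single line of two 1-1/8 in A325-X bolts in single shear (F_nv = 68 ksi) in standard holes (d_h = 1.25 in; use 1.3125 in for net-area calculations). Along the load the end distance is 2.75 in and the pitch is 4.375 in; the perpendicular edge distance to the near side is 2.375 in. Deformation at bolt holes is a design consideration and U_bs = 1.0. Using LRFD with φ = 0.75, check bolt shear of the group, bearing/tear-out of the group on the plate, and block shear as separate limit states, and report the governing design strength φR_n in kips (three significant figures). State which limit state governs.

Bolt shear: A_b = π·1.125²/4 = 0.994 in²; R_n = 68 × 0.994 × 2 × 1 = 135.2 kips → 0.75 × 135.2 = 101 kips.
Bearing: edge l_c = 2.125, r_n = 92.44 kips; interior l_c = 3.125, r_n = 97.87 kips; R_n = 92.44 + 1·97.87 = 190.3 kips → 143 kips.
Block shear: A_gv = 4.453, A_nv = 3.223, A_nt = 1.074 in²; R_n = min(0.6F_uA_nv, 0.6F_yA_gv) + U_bs·F_u·A_nt = 158.5 kips → 119 kips.
Bolt shear governs: 101 kips.

101 kips (bolt shear governs)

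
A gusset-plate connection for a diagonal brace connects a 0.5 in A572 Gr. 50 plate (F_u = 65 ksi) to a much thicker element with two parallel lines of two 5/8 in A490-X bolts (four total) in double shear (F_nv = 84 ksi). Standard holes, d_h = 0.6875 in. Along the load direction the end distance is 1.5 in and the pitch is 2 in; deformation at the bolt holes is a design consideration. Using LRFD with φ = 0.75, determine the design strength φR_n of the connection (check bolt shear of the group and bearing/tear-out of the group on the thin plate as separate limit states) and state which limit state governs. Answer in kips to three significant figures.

141 kips (bearing governs)

Bolt shear: A_b = π·0.625²/4 = 0.3068 in²; R_n = 84 × 0.3068 × 4 × 2 = 206.2 kips → 0.75 × 206.2 = 155 kips.
Bearing (1.2 l_c t F_u ≤ 2.4 d t F_u): upper limit = 2.4·0.625·0.5·65 = 48.75 kips.
  Edge l_c = 1.5 − 0.6875/2 = 1.156 → r_n = 45.09 kips; interior l_c = 2 − 0.6875 = 1.312 → r_n = 48.75 kips.
  R_n,bearing = 2·45.09 + 2·48.75 = 187.7 kips → 0.75 × 187.7 = 141 kips.
Bearing governs: 141 kips.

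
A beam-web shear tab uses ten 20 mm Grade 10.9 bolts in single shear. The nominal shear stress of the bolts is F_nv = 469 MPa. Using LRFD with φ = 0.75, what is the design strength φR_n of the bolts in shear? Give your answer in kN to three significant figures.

1110 kN

A_b = π × 20² / 4 = 314.2 mm².
R_n = F_nv · A_b · n · n_s = 469 × 314.2 × 10 × 1 / 1000 = 1473 kN.
Design strength φR_n = 0.75 × 1473 = 1110 kN.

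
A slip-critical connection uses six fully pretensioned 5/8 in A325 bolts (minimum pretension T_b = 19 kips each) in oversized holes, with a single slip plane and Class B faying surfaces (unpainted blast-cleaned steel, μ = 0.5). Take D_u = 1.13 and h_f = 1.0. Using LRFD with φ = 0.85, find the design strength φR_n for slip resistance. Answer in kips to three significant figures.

54.7 kips

R_n = μ · D_u · h_f · T_b · n_s · n_b = 0.5 × 1.13 × 1.0 × 19 × 1 × 6 = 64.41 kips.
Design strength φR_n = 0.85 × 64.41 = 54.7 kips.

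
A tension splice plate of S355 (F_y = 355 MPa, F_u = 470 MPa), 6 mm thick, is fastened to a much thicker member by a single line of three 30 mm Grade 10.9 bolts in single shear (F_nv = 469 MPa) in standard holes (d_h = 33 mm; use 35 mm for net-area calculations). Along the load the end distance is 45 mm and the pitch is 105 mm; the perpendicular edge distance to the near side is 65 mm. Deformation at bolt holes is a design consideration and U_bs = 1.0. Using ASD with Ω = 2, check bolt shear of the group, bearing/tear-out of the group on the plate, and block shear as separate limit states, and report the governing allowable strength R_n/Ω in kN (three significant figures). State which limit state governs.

209 kN (block shear governs)

Bolt shear: A_b = π·30²/4 = 706.9 mm²; R_n = 469 × 706.9 × 3 × 1 / 1000 = 994.5 kN → 994.5 / 2 = 497 kN.
Bearing: edge l_c = 28.5, r_n = 96.44 kN; interior l_c = 72, r_n = 203 kN; R_n = 96.44 + 2·203 = 502.5 kN → 251 kN.
Block shear: A_gv = 1530, A_nv = 1005, A_nt = 285 mm²; R_n = min(0.6F_uA_nv, 0.6F_yA_gv) + U_bs·F_u·A_nt = 417.4 kN → 209 kN.
Block shear governs: 209 kN.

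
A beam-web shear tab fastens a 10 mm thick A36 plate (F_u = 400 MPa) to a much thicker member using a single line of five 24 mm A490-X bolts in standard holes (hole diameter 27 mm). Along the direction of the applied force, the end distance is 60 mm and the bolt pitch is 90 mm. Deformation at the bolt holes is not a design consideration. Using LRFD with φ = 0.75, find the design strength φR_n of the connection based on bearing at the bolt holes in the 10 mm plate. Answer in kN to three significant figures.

Per bolt r_n = 1.5 l_c t F_u ≤ 3.0 d t F_u; upper limit = 3.0 × 24 × 10 × 400 / 1000 = 288 kN.
Edge bolt: l_c = 60 − 27/2 = 46.5 mm → 1.5 × 46.5 × 10 × 400 / 1000 = 279 → r_n = 279 kN.
Interior bolts: l_c = 90 − 27 = 63 mm → 1.5 × 63 × 10 × 400 / 1000 = 378 → r_n = 288 kN.
R_n = 1 × 279 + 4 × 288 = 1431 kN.
Design strength φR_n = 0.75 × 1431 = 1070 kN.

1070 kN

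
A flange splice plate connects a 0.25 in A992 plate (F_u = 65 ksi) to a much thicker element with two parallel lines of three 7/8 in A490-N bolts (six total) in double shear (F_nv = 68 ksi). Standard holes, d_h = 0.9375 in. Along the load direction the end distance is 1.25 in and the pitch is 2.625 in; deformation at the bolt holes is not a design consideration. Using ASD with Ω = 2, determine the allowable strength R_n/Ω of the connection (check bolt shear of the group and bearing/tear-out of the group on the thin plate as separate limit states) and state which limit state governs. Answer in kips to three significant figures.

101 kips (bearing governs)

Bolt shear: A_b = π·0.875²/4 = 0.6013 in²; R_n = 68 × 0.6013 × 6 × 2 = 490.7 kips → 490.7 / 2 = 245 kips.
Bearing (1.5 l_c t F_u ≤ 3.0 d t F_u): upper limit = 3.0·0.875·0.25·65 = 42.66 kips.
  Edge l_c = 1.25 − 0.9375/2 = 0.7812 → r_n = 19.04 kips; interior l_c = 2.625 − 0.9375 = 1.688 → r_n = 41.13 kips.
  R_n,bearing = 2·19.04 + 4·41.13 = 202.6 kips → 202.6 / 2 = 101 kips.
Bearing governs: 101 kips.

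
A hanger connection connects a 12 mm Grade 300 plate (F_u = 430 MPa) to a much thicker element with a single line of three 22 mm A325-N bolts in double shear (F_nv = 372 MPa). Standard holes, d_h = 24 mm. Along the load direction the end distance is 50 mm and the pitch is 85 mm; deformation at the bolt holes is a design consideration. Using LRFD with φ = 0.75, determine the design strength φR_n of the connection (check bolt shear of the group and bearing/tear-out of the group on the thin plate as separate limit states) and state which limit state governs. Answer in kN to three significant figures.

Bolt shear: A_b = π·22²/4 = 380.1 mm²; R_n = 372 × 380.1 × 3 × 2 / 1000 = 848.5 kN → 0.75 × 848.5 = 636 kN.
Bearing (1.2 l_c t F_u ≤ 2.4 d t F_u): upper limit = 2.4·22·12·430 / 1000 = 272.4 kN.
  Edge l_c = 50 − 24/2 = 38 → r_n = 235.3 kN; interior l_c = 85 − 24 = 61 → r_n = 272.4 kN.
  R_n,bearing = 1·235.3 + 2·272.4 = 780.2 kN → 0.75 × 780.2 = 585 kN.
Bearing governs: 585 kN.

585 kN (bearing governs)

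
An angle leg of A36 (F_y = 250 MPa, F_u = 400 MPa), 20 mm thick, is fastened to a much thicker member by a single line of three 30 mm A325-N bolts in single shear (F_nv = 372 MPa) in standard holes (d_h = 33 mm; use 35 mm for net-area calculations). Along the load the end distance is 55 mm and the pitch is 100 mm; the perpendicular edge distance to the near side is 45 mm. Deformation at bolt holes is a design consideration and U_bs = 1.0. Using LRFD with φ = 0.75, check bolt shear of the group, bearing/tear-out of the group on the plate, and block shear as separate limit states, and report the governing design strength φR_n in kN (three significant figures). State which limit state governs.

592 kN (bolt shear governs)

Bolt shear: A_b = π·30²/4 = 706.9 mm²; R_n = 372 × 706.9 × 3 × 1 / 1000 = 788.9 kN → 0.75 × 788.9 = 592 kN.
Bearing: edge l_c = 38.5, r_n = 369.6 kN; interior l_c = 67, r_n = 576 kN; R_n = 369.6 + 2·576 = 1522 kN → 1140 kN.
Block shear: A_gv = 5100, A_nv = 3350, A_nt = 550 mm²; R_n = min(0.6F_uA_nv, 0.6F_yA_gv) + U_bs·F_u·A_nt = 985 kN → 739 kN.
Bolt shear governs: 592 kN.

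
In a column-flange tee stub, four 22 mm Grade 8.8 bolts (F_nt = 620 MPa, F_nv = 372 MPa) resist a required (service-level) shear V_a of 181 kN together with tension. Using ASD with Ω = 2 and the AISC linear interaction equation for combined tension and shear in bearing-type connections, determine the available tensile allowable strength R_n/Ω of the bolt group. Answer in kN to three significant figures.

311 kN

A_b = π·22²/4 = 380.1 mm²; f_rv = 181 × 1000 / (4 × 380.1) = 119 MPa.
F'_nt = 1.3 F_nt − (Ω F_nt / F_nv) f_rv = 1.3·620 − (2·620/372)·119 = 409.2 MPa, capped at F_nt → F'_nt = 409.2 MPa.
R_n = F'_nt · A_b · n = 409.2 × 380.1 × 4 / 1000 = 622.2 kN.
Allowable strength R_n/Ω = 622.2 / 2 = 311 kN.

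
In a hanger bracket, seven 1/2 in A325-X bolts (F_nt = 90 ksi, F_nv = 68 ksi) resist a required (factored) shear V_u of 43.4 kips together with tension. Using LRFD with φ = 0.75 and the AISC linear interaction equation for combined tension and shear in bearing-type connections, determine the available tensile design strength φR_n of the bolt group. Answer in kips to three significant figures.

63.2 kips

A_b = π·0.5²/4 = 0.1963 in²; f_rv = 43.4 / (7 × 0.1963) = 31.58 ksi.
F'_nt = 1.3 F_nt − (F_nt / φF_nv) f_rv = 1.3·90 − (90/(0.75·68))·31.58 = 61.28 ksi, capped at F_nt → F'_nt = 61.28 ksi.
R_n = F'_nt · A_b · n = 61.28 × 0.1963 × 7 = 84.22 kips.
Design strength φR_n = 0.75 × 84.22 = 63.2 kips.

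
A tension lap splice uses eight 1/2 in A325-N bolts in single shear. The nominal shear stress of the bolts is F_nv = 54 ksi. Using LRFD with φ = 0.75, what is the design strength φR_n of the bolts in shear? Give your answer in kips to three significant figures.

63.6 kips

A_b = π × 0.5² / 4 = 0.1963 in².
R_n = F_nv · A_b · n · n_s = 54 × 0.1963 × 8 × 1 = 84.82 kips.
Design strength φR_n = 0.75 × 84.82 = 63.6 kips.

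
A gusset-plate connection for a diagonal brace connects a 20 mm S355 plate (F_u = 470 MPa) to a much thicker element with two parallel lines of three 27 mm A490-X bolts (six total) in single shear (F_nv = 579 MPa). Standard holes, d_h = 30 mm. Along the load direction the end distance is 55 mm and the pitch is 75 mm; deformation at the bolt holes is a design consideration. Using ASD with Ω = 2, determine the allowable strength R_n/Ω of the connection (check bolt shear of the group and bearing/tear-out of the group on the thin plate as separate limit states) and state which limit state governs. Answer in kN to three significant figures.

Bolt shear: A_b = π·27²/4 = 572.6 mm²; R_n = 579 × 572.6 × 6 × 1 / 1000 = 1989 kN → 1989 / 2 = 995 kN.
Bearing (1.2 l_c t F_u ≤ 2.4 d t F_u): upper limit = 2.4·27·20·470 / 1000 = 609.1 kN.
  Edge l_c = 55 − 30/2 = 40 → r_n = 451.2 kN; interior l_c = 75 − 30 = 45 → r_n = 507.6 kN.
  R_n,bearing = 2·451.2 + 4·507.6 = 2933 kN → 2933 / 2 = 1470 kN.
Bolt shear governs: 995 kN.

995 kN (bolt shear governs)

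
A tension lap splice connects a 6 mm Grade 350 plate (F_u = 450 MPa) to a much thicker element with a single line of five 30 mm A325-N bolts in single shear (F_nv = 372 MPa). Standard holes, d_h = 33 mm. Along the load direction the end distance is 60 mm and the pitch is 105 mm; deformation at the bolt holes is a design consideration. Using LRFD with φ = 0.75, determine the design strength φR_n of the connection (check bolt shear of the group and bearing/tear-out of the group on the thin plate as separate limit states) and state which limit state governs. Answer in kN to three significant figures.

689 kN (bearing governs)

Bolt shear: A_b = π·30²/4 = 706.9 mm²; R_n = 372 × 706.9 × 5 × 1 / 1000 = 1315 kN → 0.75 × 1315 = 986 kN.
Bearing (1.2 l_c t F_u ≤ 2.4 d t F_u): upper limit = 2.4·30·6·450 / 1000 = 194.4 kN.
  Edge l_c = 60 − 33/2 = 43.5 → r_n = 140.9 kN; interior l_c = 105 − 33 = 72 → r_n = 194.4 kN.
  R_n,bearing = 1·140.9 + 4·194.4 = 918.5 kN → 0.75 × 918.5 = 689 kN.
Bearing governs: 689 kN.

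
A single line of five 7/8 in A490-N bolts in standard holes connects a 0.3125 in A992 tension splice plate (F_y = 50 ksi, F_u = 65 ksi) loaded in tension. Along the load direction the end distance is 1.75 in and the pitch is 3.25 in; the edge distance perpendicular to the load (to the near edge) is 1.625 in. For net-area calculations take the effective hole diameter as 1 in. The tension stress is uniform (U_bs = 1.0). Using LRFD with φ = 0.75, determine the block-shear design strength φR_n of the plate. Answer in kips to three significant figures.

Shear plane L_v = 1.75 + 4·3.25 = 14.75 in; A_gv = 14.75 × 0.3125 = 4.609 in².
A_nv = (14.75 − 4.5·1) × 0.3125 = 3.203 in².
A_nt = (1.625 − 0.5·1) × 0.3125 = 0.3516 in².
0.6 F_u A_nv = 124.9 kips; 0.6 F_y A_gv = 138.3 kips → shear rupture governs the shear term.
R_n = 124.9 + 1.0 × 65 × 0.3516 = 147.8 kips.
Design strength φR_n = 0.75 × 147.8 = 111 kips.

111 kips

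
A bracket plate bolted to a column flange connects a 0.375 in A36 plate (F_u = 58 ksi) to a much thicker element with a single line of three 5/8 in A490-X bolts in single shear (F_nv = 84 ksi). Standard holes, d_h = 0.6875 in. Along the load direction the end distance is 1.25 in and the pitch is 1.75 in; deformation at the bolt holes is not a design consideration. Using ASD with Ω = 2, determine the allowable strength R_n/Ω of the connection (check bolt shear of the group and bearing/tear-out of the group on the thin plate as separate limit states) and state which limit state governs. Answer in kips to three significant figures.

38.7 kips (bolt shear governs)

Bolt shear: A_b = π·0.625²/4 = 0.3068 in²; R_n = 84 × 0.3068 × 3 × 1 = 77.31 kips → 77.31 / 2 = 38.7 kips.
Bearing (1.5 l_c t F_u ≤ 3.0 d t F_u): upper limit = 3.0·0.625·0.375·58 = 40.78 kips.
  Edge l_c = 1.25 − 0.6875/2 = 0.9062 → r_n = 29.57 kips; interior l_c = 1.75 − 0.6875 = 1.062 → r_n = 34.66 kips.
  R_n,bearing = 1·29.57 + 2·34.66 = 98.89 kips → 98.89 / 2 = 49.4 kips.
Bolt shear governs: 38.7 kips.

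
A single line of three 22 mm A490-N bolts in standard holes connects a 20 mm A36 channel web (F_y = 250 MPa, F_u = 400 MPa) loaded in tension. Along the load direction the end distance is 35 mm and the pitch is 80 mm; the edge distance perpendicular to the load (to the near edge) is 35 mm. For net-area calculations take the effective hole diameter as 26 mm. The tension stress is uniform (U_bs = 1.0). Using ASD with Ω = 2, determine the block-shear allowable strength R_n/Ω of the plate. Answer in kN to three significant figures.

Shear plane L_v = 35 + 2·80 = 195 mm; A_gv = 195 × 20 = 3900 mm².
A_nv = (195 − 2.5·26) × 20 = 2600 mm².
A_nt = (35 − 0.5·26) × 20 = 440 mm².
0.6 F_u A_nv = 624 kN; 0.6 F_y A_gv = 585 kN → shear yielding governs the shear term.
R_n = 585 + 1.0 × 400 × 440 / 1000 = 761 kN.
Allowable strength R_n/Ω = 761 / 2 = 380 kN.

380 kN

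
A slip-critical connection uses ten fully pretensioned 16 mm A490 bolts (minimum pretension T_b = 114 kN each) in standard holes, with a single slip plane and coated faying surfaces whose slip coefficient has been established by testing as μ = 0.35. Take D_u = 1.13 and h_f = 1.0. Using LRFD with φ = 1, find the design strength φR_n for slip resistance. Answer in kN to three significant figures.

451 kN

R_n = μ · D_u · h_f · T_b · n_s · n_b = 0.35 × 1.13 × 1.0 × 114 × 1 × 10 = 450.9 kN.
Design strength φR_n = 1 × 450.9 = 451 kN.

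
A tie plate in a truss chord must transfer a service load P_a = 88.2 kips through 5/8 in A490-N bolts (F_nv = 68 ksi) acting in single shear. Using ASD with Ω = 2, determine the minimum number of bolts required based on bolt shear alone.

9 bolts

A_b = π·0.625²/4 = 0.3068 in².
Per-bolt allowable strength R_n/Ω = 68 × 0.3068 × 1 / 2 = 10.43 kips.
n ≥ 88.2 / 10.43 = 8.456 → use 9 bolts.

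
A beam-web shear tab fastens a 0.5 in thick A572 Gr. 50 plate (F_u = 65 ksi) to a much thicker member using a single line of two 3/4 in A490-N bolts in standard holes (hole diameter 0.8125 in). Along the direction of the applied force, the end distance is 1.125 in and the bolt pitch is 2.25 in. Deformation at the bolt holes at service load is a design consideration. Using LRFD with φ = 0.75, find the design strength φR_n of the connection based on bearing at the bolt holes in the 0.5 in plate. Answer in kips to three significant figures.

Per bolt r_n = 1.2 l_c t F_u ≤ 2.4 d t F_u; upper limit = 2.4 × 0.75 × 0.5 × 65 = 58.5 kips.
Edge bolt: l_c = 1.125 − 0.8125/2 = 0.7188 in → 1.2 × 0.7188 × 0.5 × 65 = 28.03 → r_n = 28.03 kips.
Interior bolts: l_c = 2.25 − 0.8125 = 1.438 in → 1.2 × 1.438 × 0.5 × 65 = 56.06 → r_n = 56.06 kips.
R_n = 1 × 28.03 + 1 × 56.06 = 84.09 kips.
Design strength φR_n = 0.75 × 84.09 = 63.1 kips.

63.1 kips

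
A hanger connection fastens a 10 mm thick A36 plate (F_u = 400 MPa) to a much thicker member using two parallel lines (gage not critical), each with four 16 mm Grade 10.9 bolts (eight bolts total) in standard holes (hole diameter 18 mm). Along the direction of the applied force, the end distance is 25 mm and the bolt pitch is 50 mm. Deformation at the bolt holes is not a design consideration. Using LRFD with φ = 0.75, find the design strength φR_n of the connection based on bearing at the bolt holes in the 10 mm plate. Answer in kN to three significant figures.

1010 kN

Per bolt r_n = 1.5 l_c t F_u ≤ 3.0 d t F_u; upper limit = 3.0 × 16 × 10 × 400 / 1000 = 192 kN.
Edge bolt: l_c = 25 − 18/2 = 16 mm → 1.5 × 16 × 10 × 400 / 1000 = 96 → r_n = 96 kN.
Interior bolts: l_c = 50 − 18 = 32 mm → 1.5 × 32 × 10 × 400 / 1000 = 192 → r_n = 192 kN.
R_n = 2 × 96 + 6 × 192 = 1344 kN.
Design strength φR_n = 0.75 × 1344 = 1010 kN.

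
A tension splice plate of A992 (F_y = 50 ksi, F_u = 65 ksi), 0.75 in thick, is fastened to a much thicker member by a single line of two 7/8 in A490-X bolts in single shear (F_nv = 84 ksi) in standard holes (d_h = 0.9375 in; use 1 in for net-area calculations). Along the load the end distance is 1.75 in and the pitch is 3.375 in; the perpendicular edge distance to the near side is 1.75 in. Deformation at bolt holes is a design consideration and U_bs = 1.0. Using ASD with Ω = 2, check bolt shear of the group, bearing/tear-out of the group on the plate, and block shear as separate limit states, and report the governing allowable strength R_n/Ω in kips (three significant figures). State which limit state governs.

50.5 kips (bolt shear governs)

Bolt shear: A_b = π·0.875²/4 = 0.6013 in²; R_n = 84 × 0.6013 × 2 × 1 = 101 kips → 101 / 2 = 50.5 kips.
Bearing: edge l_c = 1.281, r_n = 74.95 kips; interior l_c = 2.438, r_n = 102.4 kips; R_n = 74.95 + 1·102.4 = 177.3 kips → 88.7 kips.
Block shear: A_gv = 3.844, A_nv = 2.719, A_nt = 0.9375 in²; R_n = min(0.6F_uA_nv, 0.6F_yA_gv) + U_bs·F_u·A_nt = 167 kips → 83.5 kips.
Bolt shear governs: 50.5 kips.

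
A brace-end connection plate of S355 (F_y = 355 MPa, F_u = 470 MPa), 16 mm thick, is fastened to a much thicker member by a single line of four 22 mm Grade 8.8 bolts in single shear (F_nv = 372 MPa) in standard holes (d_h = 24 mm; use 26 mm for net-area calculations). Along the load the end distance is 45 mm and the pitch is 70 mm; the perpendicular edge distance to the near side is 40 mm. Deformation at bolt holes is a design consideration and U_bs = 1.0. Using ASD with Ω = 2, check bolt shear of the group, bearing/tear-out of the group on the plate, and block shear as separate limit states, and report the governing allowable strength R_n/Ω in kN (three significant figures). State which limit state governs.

Bolt shear: A_b = π·22²/4 = 380.1 mm²; R_n = 372 × 380.1 × 4 × 1 / 1000 = 565.6 kN → 565.6 / 2 = 283 kN.
Bearing: edge l_c = 33, r_n = 297.8 kN; interior l_c = 46, r_n = 397.1 kN; R_n = 297.8 + 3·397.1 = 1489 kN → 744 kN.
Block shear: A_gv = 4080, A_nv = 2624, A_nt = 432 mm²; R_n = min(0.6F_uA_nv, 0.6F_yA_gv) + U_bs·F_u·A_nt = 943 kN → 472 kN.
Bolt shear governs: 283 kN.

283 kN (bolt shear governs)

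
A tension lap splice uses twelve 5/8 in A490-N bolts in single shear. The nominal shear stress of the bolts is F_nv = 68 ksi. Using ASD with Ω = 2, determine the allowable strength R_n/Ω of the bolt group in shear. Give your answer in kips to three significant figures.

125 kips

A_b = π × 0.625² / 4 = 0.3068 in².
R_n = F_nv · A_b · n · n_s = 68 × 0.3068 × 12 × 1 = 250.3 kips.
Allowable strength R_n/Ω = 250.3 / 2 = 125 kips.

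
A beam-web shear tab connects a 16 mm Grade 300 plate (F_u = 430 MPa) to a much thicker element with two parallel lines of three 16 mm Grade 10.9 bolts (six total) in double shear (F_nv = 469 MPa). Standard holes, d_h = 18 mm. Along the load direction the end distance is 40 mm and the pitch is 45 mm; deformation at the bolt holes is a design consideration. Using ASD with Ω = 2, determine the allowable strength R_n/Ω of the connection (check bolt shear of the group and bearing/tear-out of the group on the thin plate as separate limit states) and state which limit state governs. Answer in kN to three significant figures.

566 kN (bolt shear governs)

Bolt shear: A_b = π·16²/4 = 201.1 mm²; R_n = 469 × 201.1 × 6 × 2 / 1000 = 1132 kN → 1132 / 2 = 566 kN.
Bearing (1.2 l_c t F_u ≤ 2.4 d t F_u): upper limit = 2.4·16·16·430 / 1000 = 264.2 kN.
  Edge l_c = 40 − 18/2 = 31 → r_n = 255.9 kN; interior l_c = 45 − 18 = 27 → r_n = 222.9 kN.
  R_n,bearing = 2·255.9 + 4·222.9 = 1404 kN → 1404 / 2 = 702 kN.
Bolt shear governs: 566 kN.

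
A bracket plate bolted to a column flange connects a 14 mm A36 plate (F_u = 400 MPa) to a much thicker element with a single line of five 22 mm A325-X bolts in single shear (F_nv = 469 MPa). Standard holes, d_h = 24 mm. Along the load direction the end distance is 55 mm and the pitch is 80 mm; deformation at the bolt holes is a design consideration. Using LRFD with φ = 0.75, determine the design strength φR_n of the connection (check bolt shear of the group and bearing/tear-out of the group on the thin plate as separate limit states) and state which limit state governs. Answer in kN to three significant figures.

Bolt shear: A_b = π·22²/4 = 380.1 mm²; R_n = 469 × 380.1 × 5 × 1 / 1000 = 891.4 kN → 0.75 × 891.4 = 669 kN.
Bearing (1.2 l_c t F_u ≤ 2.4 d t F_u): upper limit = 2.4·22·14·400 / 1000 = 295.7 kN.
  Edge l_c = 55 − 24/2 = 43 → r_n = 289 kN; interior l_c = 80 − 24 = 56 → r_n = 295.7 kN.
  R_n,bearing = 1·289 + 4·295.7 = 1472 kN → 0.75 × 1472 = 1100 kN.
Bolt shear governs: 669 kN.

669 kN (bolt shear governs)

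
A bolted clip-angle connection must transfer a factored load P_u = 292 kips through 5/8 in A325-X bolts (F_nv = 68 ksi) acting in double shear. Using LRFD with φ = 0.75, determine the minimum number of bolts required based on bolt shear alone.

A_b = π·0.625²/4 = 0.3068 in².
Per-bolt design strength φR_n = 0.75 × 68 × 0.3068 × 2 = 31.29 kips.
n ≥ 292 / 31.29 = 9.331 → use 10 bolts.

10 bolts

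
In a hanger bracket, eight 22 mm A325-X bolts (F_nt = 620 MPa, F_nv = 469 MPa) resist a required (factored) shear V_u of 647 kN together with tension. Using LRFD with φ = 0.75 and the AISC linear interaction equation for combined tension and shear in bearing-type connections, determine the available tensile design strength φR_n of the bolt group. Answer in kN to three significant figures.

983 kN

A_b = π·22²/4 = 380.1 mm²; f_rv = 647 × 1000 / (8 × 380.1) = 212.8 MPa.
F'_nt = 1.3 F_nt − (F_nt / φF_nv) f_rv = 1.3·620 − (620/(0.75·469))·212.8 = 431 MPa, capped at F_nt → F'_nt = 431 MPa.
R_n = F'_nt · A_b · n = 431 × 380.1 × 8 / 1000 = 1311 kN.
Design strength φR_n = 0.75 × 1311 = 983 kN.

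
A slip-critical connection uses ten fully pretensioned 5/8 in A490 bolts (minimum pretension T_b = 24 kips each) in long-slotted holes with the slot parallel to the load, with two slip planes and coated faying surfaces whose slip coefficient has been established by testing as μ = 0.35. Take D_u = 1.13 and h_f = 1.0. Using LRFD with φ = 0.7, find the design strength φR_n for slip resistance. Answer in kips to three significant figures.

R_n = μ · D_u · h_f · T_b · n_s · n_b = 0.35 × 1.13 × 1.0 × 24 × 2 × 10 = 189.8 kips.
Design strength φR_n = 0.7 × 189.8 = 133 kips.

133 kips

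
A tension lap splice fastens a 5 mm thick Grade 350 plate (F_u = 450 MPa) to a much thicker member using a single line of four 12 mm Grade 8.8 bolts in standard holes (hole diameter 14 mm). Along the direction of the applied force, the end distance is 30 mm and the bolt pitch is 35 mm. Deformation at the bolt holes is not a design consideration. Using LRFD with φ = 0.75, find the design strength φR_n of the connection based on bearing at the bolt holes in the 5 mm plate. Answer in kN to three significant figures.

218 kN

Per bolt r_n = 1.5 l_c t F_u ≤ 3.0 d t F_u; upper limit = 3.0 × 12 × 5 × 450 / 1000 = 81 kN.
Edge bolt: l_c = 30 − 14/2 = 23 mm → 1.5 × 23 × 5 × 450 / 1000 = 77.62 → r_n = 77.62 kN.
Interior bolts: l_c = 35 − 14 = 21 mm → 1.5 × 21 × 5 × 450 / 1000 = 70.88 → r_n = 70.88 kN.
R_n = 1 × 77.62 + 3 × 70.88 = 290.2 kN.
Design strength φR_n = 0.75 × 290.2 = 218 kN.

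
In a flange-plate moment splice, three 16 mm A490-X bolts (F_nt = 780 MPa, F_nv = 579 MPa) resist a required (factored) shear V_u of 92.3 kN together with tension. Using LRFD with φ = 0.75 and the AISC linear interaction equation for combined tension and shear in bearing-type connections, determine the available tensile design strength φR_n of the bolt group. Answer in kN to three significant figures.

A_b = π·16²/4 = 201.1 mm²; f_rv = 92.3 × 1000 / (3 × 201.1) = 153 MPa.
F'_nt = 1.3 F_nt − (F_nt / φF_nv) f_rv = 1.3·780 − (780/(0.75·579))·153 = 739.1 MPa, capped at F_nt → F'_nt = 739.1 MPa.
R_n = F'_nt · A_b · n = 739.1 × 201.1 × 3 / 1000 = 445.8 kN.
Design strength φR_n = 0.75 × 445.8 = 334 kN.

334 kN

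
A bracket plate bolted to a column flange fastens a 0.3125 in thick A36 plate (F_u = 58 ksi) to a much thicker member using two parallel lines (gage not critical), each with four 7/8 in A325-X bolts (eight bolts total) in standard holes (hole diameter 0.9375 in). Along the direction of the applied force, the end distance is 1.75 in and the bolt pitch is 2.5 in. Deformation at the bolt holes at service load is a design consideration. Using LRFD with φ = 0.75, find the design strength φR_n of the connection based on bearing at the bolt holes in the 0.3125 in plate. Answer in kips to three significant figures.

195 kips

Per bolt r_n = 1.2 l_c t F_u ≤ 2.4 d t F_u; upper limit = 2.4 × 0.875 × 0.3125 × 58 = 38.06 kips.
Edge bolt: l_c = 1.75 − 0.9375/2 = 1.281 in → 1.2 × 1.281 × 0.3125 × 58 = 27.87 → r_n = 27.87 kips.
Interior bolts: l_c = 2.5 − 0.9375 = 1.562 in → 1.2 × 1.562 × 0.3125 × 58 = 33.98 → r_n = 33.98 kips.
R_n = 2 × 27.87 + 6 × 33.98 = 259.6 kips.
Design strength φR_n = 0.75 × 259.6 = 195 kips.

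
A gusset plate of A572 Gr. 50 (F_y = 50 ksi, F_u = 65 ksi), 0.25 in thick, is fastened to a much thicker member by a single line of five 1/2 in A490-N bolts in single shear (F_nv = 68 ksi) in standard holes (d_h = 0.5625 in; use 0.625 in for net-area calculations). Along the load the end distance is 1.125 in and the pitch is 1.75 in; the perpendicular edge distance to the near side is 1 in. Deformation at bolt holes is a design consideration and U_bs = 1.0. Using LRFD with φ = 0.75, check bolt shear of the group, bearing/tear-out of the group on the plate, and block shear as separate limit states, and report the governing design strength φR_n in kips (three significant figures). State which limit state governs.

Bolt shear: A_b = π·0.5²/4 = 0.1963 in²; R_n = 68 × 0.1963 × 5 × 1 = 66.76 kips → 0.75 × 66.76 = 50.1 kips.
Bearing: edge l_c = 0.8438, r_n = 16.45 kips; interior l_c = 1.188, r_n = 19.5 kips; R_n = 16.45 + 4·19.5 = 94.45 kips → 70.8 kips.
Block shear: A_gv = 2.031, A_nv = 1.328, A_nt = 0.1719 in²; R_n = min(0.6F_uA_nv, 0.6F_yA_gv) + U_bs·F_u·A_nt = 62.97 kips → 47.2 kips.
Block shear governs: 47.2 kips.

47.2 kips (block shear governs)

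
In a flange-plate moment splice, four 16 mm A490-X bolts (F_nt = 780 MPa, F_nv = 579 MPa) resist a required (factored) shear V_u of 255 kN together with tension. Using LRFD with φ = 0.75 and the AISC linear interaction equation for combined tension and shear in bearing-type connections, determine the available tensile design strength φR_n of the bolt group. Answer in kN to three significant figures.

268 kN

A_b = π·16²/4 = 201.1 mm²; f_rv = 255 × 1000 / (4 × 201.1) = 317.1 MPa.
F'_nt = 1.3 F_nt − (F_nt / φF_nv) f_rv = 1.3·780 − (780/(0.75·579))·317.1 = 444.5 MPa, capped at F_nt → F'_nt = 444.5 MPa.
R_n = F'_nt · A_b · n = 444.5 × 201.1 × 4 / 1000 = 357.5 kN.
Design strength φR_n = 0.75 × 357.5 = 268 kN.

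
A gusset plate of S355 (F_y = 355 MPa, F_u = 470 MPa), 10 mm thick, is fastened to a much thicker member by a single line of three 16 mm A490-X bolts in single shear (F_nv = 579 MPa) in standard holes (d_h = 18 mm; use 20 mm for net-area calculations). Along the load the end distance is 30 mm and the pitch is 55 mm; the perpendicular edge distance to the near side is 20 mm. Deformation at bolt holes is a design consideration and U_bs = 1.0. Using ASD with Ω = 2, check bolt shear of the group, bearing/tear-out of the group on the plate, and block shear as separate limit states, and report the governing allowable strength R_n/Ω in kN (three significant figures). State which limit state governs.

Bolt shear: A_b = π·16²/4 = 201.1 mm²; R_n = 579 × 201.1 × 3 × 1 / 1000 = 349.2 kN → 349.2 / 2 = 175 kN.
Bearing: edge l_c = 21, r_n = 118.4 kN; interior l_c = 37, r_n = 180.5 kN; R_n = 118.4 + 2·180.5 = 479.4 kN → 240 kN.
Block shear: A_gv = 1400, A_nv = 900, A_nt = 100 mm²; R_n = min(0.6F_uA_nv, 0.6F_yA_gv) + U_bs·F_u·A_nt = 300.8 kN → 150 kN.
Block shear governs: 150 kN.

150 kN (block shear governs)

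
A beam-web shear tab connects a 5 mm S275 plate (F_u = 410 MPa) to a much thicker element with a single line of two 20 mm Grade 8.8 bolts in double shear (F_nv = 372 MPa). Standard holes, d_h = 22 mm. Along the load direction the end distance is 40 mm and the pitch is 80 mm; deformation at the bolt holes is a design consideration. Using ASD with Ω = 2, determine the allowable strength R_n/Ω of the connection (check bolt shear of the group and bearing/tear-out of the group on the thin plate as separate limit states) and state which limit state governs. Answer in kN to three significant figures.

84.9 kN (bearing governs)

Bolt shear: A_b = π·20²/4 = 314.2 mm²; R_n = 372 × 314.2 × 2 × 2 / 1000 = 467.5 kN → 467.5 / 2 = 234 kN.
Bearing (1.2 l_c t F_u ≤ 2.4 d t F_u): upper limit = 2.4·20·5·410 / 1000 = 98.4 kN.
  Edge l_c = 40 − 22/2 = 29 → r_n = 71.34 kN; interior l_c = 80 − 22 = 58 → r_n = 98.4 kN.
  R_n,bearing = 1·71.34 + 1·98.4 = 169.7 kN → 169.7 / 2 = 84.9 kN.
Bearing governs: 84.9 kN.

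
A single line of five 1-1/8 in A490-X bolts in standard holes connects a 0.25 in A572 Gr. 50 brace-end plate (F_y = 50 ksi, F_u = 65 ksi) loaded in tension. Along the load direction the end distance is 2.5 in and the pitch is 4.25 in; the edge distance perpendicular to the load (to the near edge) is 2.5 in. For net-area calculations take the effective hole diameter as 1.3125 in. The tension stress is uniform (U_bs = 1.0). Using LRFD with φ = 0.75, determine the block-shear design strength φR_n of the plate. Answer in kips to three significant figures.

122 kips

Shear plane L_v = 2.5 + 4·4.25 = 19.5 in; A_gv = 19.5 × 0.25 = 4.875 in².
A_nv = (19.5 − 4.5·1.3125) × 0.25 = 3.398 in².
A_nt = (2.5 − 0.5·1.3125) × 0.25 = 0.4609 in².
0.6 F_u A_nv = 132.5 kips; 0.6 F_y A_gv = 146.2 kips → shear rupture governs the shear term.
R_n = 132.5 + 1.0 × 65 × 0.4609 = 162.5 kips.
Design strength φR_n = 0.75 × 162.5 = 122 kips.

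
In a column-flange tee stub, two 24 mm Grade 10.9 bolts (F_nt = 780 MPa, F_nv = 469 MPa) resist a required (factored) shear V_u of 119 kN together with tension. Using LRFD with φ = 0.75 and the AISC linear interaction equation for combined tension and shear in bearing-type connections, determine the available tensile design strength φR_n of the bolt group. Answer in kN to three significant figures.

A_b = π·24²/4 = 452.4 mm²; f_rv = 119 × 1000 / (2 × 452.4) = 131.5 MPa.
F'_nt = 1.3 F_nt − (F_nt / φF_nv) f_rv = 1.3·780 − (780/(0.75·469))·131.5 = 722.3 MPa, capped at F_nt → F'_nt = 722.3 MPa.
R_n = F'_nt · A_b · n = 722.3 × 452.4 × 2 / 1000 = 653.6 kN.
Design strength φR_n = 0.75 × 653.6 = 490 kN.

490 kN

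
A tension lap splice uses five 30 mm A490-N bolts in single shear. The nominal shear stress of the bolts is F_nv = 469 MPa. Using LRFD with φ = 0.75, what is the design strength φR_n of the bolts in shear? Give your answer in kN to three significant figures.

1240 kN

A_b = π × 30² / 4 = 706.9 mm².
R_n = F_nv · A_b · n · n_s = 469 × 706.9 × 5 × 1 / 1000 = 1658 kN.
Design strength φR_n = 0.75 × 1658 = 1240 kN.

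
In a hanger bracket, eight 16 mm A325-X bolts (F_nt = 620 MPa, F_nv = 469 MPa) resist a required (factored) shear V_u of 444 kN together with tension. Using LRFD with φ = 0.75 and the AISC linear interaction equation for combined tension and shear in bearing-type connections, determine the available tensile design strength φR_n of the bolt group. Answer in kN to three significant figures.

385 kN

A_b = π·16²/4 = 201.1 mm²; f_rv = 444 × 1000 / (8 × 201.1) = 276 MPa.
F'_nt = 1.3 F_nt − (F_nt / φF_nv) f_rv = 1.3·620 − (620/(0.75·469))·276 = 319.5 MPa, capped at F_nt → F'_nt = 319.5 MPa.
R_n = F'_nt · A_b · n = 319.5 × 201.1 × 8 / 1000 = 513.8 kN.
Design strength φR_n = 0.75 × 513.8 = 385 kN.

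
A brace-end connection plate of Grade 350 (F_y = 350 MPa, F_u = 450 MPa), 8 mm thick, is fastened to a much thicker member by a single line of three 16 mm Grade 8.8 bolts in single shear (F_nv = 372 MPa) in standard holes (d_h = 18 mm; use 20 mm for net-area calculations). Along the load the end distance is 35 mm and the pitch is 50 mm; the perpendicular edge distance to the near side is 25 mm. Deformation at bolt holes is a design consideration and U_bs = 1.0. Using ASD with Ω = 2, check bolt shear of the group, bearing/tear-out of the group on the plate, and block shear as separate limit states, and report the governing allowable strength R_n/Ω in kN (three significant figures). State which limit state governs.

Bolt shear: A_b = π·16²/4 = 201.1 mm²; R_n = 372 × 201.1 × 3 × 1 / 1000 = 224.4 kN → 224.4 / 2 = 112 kN.
Bearing: edge l_c = 26, r_n = 112.3 kN; interior l_c = 32, r_n = 138.2 kN; R_n = 112.3 + 2·138.2 = 388.8 kN → 194 kN.
Block shear: A_gv = 1080, A_nv = 680, A_nt = 120 mm²; R_n = min(0.6F_uA_nv, 0.6F_yA_gv) + U_bs·F_u·A_nt = 237.6 kN → 119 kN.
Bolt shear governs: 112 kN.

112 kN (bolt shear governs)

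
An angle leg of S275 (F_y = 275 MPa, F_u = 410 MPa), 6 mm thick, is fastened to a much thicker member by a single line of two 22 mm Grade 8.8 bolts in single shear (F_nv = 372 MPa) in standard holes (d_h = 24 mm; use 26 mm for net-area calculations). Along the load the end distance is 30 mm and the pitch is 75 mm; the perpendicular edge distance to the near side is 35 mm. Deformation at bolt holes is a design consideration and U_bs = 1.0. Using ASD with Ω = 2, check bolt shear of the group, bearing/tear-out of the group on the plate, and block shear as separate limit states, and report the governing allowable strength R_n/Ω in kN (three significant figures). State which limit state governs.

75.8 kN (block shear governs)

Bolt shear: A_b = π·22²/4 = 380.1 mm²; R_n = 372 × 380.1 × 2 × 1 / 1000 = 282.8 kN → 282.8 / 2 = 141 kN.
Bearing: edge l_c = 18, r_n = 53.14 kN; interior l_c = 51, r_n = 129.9 kN; R_n = 53.14 + 1·129.9 = 183 kN → 91.5 kN.
Block shear: A_gv = 630, A_nv = 396, A_nt = 132 mm²; R_n = min(0.6F_uA_nv, 0.6F_yA_gv) + U_bs·F_u·A_nt = 151.5 kN → 75.8 kN.
Block shear governs: 75.8 kN.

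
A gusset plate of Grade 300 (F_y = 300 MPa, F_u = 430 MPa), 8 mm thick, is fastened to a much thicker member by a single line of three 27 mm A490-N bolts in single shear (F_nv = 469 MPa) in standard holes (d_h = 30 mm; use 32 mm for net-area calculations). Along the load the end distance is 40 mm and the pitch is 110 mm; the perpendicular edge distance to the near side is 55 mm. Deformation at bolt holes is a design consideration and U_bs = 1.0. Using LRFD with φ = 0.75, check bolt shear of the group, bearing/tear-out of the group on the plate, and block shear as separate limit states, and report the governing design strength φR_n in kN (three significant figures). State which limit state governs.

379 kN (block shear governs)

Bolt shear: A_b = π·27²/4 = 572.6 mm²; R_n = 469 × 572.6 × 3 × 1 / 1000 = 805.6 kN → 0.75 × 805.6 = 604 kN.
Bearing: edge l_c = 25, r_n = 103.2 kN; interior l_c = 80, r_n = 222.9 kN; R_n = 103.2 + 2·222.9 = 549 kN → 412 kN.
Block shear: A_gv = 2080, A_nv = 1440, A_nt = 312 mm²; R_n = min(0.6F_uA_nv, 0.6F_yA_gv) + U_bs·F_u·A_nt = 505.7 kN → 379 kN.
Block shear governs: 379 kN.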